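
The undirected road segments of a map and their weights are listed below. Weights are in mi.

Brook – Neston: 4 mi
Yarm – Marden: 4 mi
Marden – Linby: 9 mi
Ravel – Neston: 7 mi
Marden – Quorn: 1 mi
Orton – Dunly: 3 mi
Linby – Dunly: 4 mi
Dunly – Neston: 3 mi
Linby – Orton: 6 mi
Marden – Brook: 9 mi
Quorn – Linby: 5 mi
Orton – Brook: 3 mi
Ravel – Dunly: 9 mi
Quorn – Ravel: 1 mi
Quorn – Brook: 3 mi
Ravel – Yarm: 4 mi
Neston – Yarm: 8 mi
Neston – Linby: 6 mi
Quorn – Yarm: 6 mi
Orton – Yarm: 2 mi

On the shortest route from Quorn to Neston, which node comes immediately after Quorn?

Enumerating some paths:
Quorn - Ravel - Neston: 1+7 = 8
Quorn - Brook - Neston: 3+4 = 7
Quorn - Linby - Neston: 5+6 = 11
The minimum is 7 mi via Quorn - Brook - Neston.
So from Quorn the first move is to Brook.

Brook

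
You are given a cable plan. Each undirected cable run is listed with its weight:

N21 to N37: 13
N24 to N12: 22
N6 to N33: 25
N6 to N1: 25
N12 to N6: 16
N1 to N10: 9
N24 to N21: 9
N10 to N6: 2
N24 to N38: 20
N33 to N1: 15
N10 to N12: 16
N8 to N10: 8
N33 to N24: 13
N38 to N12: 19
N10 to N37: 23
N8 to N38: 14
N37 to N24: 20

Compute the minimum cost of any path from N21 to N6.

Candidate routes:
N21–N24–N12–N6: 9+22+16 = 47
N21–N24–N33–N1–N10–N6: 9+13+15+9+2 = 48
N21–N37–N10–N6: 13+23+2 = 38
N21–N24–N33–N6: 9+13+25 = 47
The minimum is 38 via N21–N37–N10–N6.

38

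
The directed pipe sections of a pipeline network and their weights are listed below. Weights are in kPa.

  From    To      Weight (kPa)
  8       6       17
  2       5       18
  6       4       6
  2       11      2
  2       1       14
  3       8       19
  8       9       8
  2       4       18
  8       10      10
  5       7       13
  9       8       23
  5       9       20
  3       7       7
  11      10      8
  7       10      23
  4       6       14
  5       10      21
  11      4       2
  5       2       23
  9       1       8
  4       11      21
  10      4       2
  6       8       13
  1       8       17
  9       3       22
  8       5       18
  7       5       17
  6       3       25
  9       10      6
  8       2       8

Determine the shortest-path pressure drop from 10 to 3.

Enumerating some paths:
10–4–6–8–9–3: 2+14+13+8+22 = 59
10–4–6–3: 2+14+25 = 41
10–4–6–8–5–9–3: 2+14+13+18+20+22 = 89
Cheapest is 10–4–6–3 at 41 kPa.

41 kPa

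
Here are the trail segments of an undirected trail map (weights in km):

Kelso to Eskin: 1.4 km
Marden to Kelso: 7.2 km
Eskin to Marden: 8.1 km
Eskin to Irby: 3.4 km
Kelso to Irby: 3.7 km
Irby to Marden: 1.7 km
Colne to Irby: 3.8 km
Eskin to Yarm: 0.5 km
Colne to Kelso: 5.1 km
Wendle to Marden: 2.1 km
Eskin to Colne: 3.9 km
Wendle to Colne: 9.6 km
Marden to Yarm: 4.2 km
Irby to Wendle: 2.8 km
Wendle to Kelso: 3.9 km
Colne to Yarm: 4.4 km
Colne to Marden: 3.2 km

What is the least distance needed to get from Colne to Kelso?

5.1 km

Settle nodes by increasing distance from Colne:
Colne: 0
Marden: 3.2  (via Colne)
Irby: 3.8  (via Colne)
Eskin: 3.9  (via Colne)
Yarm: 4.4  (via Colne)
Kelso: 5.1  (via Colne)
Shortest route: Colne–Kelso = 5.1 km.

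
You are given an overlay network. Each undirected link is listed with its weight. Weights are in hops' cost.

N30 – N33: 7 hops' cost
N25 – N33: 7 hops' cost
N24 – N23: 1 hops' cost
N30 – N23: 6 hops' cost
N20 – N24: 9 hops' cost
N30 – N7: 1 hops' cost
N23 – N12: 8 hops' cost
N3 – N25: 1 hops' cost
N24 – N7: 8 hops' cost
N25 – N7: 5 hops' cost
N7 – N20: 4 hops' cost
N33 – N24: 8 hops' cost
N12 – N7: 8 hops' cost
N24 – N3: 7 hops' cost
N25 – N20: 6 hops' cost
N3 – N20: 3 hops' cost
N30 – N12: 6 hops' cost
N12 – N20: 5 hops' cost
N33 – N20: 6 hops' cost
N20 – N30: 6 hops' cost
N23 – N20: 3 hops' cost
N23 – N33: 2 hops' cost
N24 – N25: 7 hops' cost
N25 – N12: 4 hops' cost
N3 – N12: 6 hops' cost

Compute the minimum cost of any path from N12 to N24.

Candidate routes:
N12–N25–N24: 4+7 = 11
N12–N23–N24: 8+1 = 9
The minimum is 9 hops' cost via N12–N23–N24.

9 hops' cost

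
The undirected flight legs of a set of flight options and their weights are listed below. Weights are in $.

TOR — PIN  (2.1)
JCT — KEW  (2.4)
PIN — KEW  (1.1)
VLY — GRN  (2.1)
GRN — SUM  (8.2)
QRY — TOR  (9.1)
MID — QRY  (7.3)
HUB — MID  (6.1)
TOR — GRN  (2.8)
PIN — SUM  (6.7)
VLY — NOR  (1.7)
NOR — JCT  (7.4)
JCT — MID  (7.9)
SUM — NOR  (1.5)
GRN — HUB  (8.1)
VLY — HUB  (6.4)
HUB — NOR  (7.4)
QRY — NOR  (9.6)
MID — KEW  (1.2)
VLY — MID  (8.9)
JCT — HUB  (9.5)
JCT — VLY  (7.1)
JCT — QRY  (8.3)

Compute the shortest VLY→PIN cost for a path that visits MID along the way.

$11.2

Shortest VLY→MID: VLY → MID = 8.9
Best MID to PIN: MID → KEW → PIN costing 2.3
Total via MID: 8.9 + 2.3 = $11.2.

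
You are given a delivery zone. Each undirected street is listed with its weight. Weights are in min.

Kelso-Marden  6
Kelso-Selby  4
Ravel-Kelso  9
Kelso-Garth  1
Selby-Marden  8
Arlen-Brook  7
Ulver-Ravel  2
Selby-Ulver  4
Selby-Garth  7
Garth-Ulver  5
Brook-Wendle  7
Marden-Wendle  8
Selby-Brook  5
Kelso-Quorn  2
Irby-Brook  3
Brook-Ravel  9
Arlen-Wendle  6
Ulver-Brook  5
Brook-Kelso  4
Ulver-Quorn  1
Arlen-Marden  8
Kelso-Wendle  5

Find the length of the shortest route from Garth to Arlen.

Shortest distances from Garth:
Garth: 0
Kelso: 1  (via Garth)
Quorn: 3  (via Kelso)
Ulver: 4  (via Quorn)
Brook: 5  (via Kelso)
Selby: 5  (via Kelso)
Ravel: 6  (via Ulver)
Wendle: 6  (via Kelso)
Marden: 7  (via Kelso)
Irby: 8  (via Brook)
Arlen: 12  (via Brook)
Shortest route: Garth–Kelso–Brook–Arlen = 12 min.

12 min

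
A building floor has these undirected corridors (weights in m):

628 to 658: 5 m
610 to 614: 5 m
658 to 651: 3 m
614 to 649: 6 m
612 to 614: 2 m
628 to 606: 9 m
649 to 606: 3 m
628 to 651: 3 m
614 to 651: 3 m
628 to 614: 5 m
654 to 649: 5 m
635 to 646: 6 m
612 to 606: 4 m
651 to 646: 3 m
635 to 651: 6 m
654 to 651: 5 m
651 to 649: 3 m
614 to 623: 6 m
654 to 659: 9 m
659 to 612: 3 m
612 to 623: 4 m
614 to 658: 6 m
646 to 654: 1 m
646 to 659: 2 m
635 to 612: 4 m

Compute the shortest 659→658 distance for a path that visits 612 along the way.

Shortest 659→612: 659–612 = 3
Best 612 to 658: 612–614–658 costing 8
Total via 612: 3 + 8 = 11 m.

11 m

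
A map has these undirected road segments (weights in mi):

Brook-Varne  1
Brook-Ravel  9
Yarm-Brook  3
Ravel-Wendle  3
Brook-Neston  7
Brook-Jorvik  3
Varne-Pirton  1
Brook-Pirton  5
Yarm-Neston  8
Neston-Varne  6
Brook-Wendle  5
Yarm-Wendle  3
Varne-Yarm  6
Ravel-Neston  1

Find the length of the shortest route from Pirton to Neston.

Enumerating some paths:
Pirton - Varne - Neston: 1+6 = 7
Pirton - Varne - Brook - Neston: 1+1+7 = 9
Cheapest is Pirton - Varne - Neston at 7 mi.

7 mi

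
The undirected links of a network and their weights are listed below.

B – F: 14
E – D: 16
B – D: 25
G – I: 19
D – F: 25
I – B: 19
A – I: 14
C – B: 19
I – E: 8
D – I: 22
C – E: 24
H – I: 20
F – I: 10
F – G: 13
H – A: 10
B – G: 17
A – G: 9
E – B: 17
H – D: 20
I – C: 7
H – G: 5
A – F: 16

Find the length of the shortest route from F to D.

25

Enumerating some paths:
F → D: 25 = 25
F → I → D: 10+22 = 32
Cheapest is F → D at 25.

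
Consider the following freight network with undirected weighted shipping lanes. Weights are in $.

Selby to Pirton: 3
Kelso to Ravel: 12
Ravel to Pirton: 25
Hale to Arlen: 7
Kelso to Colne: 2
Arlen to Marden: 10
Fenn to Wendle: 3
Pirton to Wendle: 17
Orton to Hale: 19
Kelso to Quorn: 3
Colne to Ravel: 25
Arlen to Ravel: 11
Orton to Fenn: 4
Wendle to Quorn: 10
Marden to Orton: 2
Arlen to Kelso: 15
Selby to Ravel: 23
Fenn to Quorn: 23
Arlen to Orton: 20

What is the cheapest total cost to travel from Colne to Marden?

$24

Enumerating some paths:
Colne - Kelso - Quorn - Wendle - Fenn - Orton - Marden: 2+3+10+3+4+2 = 24
Colne - Kelso - Arlen - Marden: 2+15+10 = 27
The minimum is $24 via Colne - Kelso - Quorn - Wendle - Fenn - Orton - Marden.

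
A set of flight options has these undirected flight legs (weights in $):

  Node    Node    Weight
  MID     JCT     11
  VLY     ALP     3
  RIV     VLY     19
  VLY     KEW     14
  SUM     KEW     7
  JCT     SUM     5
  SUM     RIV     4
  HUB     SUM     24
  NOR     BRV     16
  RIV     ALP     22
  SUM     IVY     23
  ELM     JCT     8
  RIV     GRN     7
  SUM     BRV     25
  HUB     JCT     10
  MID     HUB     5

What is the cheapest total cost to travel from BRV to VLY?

Shortest distances from BRV:
BRV: 0
NOR: 16  (via BRV)
SUM: 25  (via BRV)
RIV: 29  (via SUM)
JCT: 30  (via SUM)
KEW: 32  (via SUM)
GRN: 36  (via RIV)
ELM: 38  (via JCT)
HUB: 40  (via JCT)
MID: 41  (via JCT)
VLY: 46  (via KEW)
Shortest route: BRV–SUM–KEW–VLY = $46.

$46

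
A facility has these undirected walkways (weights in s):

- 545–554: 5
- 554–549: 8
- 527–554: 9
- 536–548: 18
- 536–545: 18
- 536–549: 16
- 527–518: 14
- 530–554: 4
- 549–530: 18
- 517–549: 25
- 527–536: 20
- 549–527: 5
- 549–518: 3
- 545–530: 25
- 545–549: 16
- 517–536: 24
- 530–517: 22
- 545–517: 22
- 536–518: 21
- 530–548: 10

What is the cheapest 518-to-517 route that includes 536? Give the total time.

Best 518 to 536: 518–549–536 costing 19
Shortest 536→517: 536–517 = 24
Total via 536: 19 + 24 = 43 s.

43 s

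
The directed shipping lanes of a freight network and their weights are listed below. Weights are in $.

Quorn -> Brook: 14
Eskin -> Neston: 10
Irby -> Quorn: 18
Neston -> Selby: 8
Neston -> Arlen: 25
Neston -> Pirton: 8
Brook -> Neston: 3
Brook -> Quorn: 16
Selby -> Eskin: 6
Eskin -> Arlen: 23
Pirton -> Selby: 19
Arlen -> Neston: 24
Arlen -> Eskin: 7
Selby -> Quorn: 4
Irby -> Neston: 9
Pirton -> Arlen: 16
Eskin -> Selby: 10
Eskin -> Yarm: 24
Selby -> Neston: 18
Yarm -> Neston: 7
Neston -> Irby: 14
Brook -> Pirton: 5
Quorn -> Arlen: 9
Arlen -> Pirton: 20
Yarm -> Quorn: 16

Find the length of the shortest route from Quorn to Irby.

Enumerating some paths:
Quorn–Arlen–Eskin–Neston–Irby: 9+7+10+14 = 40
Quorn–Brook–Neston–Irby: 14+3+14 = 31
Quorn–Arlen–Neston–Irby: 9+24+14 = 47
The minimum is $31 via Quorn–Brook–Neston–Irby.

$31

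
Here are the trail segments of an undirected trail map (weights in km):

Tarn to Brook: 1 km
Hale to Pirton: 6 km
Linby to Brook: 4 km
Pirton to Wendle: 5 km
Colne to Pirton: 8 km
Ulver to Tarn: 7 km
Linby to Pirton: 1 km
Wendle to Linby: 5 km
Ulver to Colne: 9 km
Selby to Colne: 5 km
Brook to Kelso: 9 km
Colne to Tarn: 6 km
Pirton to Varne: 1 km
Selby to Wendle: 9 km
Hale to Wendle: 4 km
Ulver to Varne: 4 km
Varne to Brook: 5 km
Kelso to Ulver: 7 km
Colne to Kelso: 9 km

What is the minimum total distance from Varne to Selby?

14 km

Compare a few routes:
Varne → Pirton → Wendle → Selby: 1+5+9 = 15
Varne → Pirton → Colne → Selby: 1+8+5 = 14
Varne → Pirton → Linby → Wendle → Selby: 1+1+5+9 = 16
Varne → Brook → Tarn → Colne → Selby: 5+1+6+5 = 17
The minimum is 14 km via Varne → Pirton → Colne → Selby.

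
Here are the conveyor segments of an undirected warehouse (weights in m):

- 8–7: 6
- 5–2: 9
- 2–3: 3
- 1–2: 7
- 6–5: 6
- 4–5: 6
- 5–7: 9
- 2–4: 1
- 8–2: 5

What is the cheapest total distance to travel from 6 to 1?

Shortest distances from 6:
6: 0
5: 6  (via 6)
4: 12  (via 5)
2: 13  (via 4)
7: 15  (via 5)
3: 16  (via 2)
8: 18  (via 2)
1: 20  (via 2)
Shortest route: 6 → 5 → 4 → 2 → 1 = 20 m.

20 m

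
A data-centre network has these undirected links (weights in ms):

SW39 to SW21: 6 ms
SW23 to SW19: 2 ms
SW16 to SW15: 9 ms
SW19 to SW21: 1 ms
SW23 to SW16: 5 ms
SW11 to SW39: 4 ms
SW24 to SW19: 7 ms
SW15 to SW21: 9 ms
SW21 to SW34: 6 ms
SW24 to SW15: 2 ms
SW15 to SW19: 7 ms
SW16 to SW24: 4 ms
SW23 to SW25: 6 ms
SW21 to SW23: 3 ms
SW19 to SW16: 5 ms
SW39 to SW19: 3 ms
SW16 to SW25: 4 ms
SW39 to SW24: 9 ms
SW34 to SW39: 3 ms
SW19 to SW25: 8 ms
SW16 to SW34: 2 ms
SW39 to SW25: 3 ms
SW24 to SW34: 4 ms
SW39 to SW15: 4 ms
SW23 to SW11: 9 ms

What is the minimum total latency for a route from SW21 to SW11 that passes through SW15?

Shortest SW21→SW15: SW21–SW19–SW15 = 8
Best SW15 to SW11: SW15–SW39–SW11 costing 8
Total via SW15: 8 + 8 = 16 ms.

16 ms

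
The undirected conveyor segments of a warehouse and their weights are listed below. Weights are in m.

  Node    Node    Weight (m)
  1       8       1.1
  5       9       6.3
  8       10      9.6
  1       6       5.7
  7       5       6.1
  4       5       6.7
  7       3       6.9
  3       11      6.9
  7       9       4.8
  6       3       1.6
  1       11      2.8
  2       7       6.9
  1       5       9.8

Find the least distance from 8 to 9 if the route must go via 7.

Shortest 8→7: 8–1–6–3–7 = 15.3
Best 7 to 9: 7–9 costing 4.8
Total via 7: 15.3 + 4.8 = 20.1 m.

20.1 m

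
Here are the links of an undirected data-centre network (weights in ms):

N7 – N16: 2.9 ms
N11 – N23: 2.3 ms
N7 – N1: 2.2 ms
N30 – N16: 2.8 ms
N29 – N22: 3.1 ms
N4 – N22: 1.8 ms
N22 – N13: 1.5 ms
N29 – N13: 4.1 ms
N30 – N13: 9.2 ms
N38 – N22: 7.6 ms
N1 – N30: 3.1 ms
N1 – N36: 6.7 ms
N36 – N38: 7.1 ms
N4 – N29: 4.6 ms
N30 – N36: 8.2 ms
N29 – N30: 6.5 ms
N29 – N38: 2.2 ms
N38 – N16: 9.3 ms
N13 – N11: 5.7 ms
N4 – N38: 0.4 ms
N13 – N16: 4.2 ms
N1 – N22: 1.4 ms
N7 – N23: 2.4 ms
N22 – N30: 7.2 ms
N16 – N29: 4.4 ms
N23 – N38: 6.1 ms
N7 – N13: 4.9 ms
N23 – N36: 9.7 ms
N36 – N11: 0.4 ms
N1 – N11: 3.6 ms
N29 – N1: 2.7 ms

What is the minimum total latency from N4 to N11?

6.8 ms

Enumerating some paths:
N4–N22–N1–N11: 1.8+1.4+3.6 = 6.8
N4–N38–N36–N11: 0.4+7.1+0.4 = 7.9
Cheapest is N4–N22–N1–N11 at 6.8 ms.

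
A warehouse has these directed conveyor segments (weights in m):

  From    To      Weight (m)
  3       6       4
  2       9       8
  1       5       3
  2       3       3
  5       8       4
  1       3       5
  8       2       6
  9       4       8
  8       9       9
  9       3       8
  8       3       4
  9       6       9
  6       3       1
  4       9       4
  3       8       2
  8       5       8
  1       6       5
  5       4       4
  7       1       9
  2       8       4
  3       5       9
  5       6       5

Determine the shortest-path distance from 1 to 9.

Compare a few routes:
1 → 5 → 4 → 9: 3+4+4 = 11
1 → 5 → 8 → 9: 3+4+9 = 16
1 → 6 → 3 → 8 → 9: 5+1+2+9 = 17
1 → 3 → 8 → 9: 5+2+9 = 16
The minimum is 11 m via 1 → 5 → 4 → 9.

11 m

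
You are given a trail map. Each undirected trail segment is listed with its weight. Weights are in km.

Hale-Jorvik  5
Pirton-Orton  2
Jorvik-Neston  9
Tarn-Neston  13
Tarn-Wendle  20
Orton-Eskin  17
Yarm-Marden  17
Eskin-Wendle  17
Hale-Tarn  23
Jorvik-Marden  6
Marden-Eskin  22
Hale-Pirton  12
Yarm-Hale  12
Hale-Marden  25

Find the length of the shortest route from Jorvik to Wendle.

42 km

Candidate routes:
Jorvik → Hale → Tarn → Wendle: 5+23+20 = 48
Jorvik → Marden → Eskin → Wendle: 6+22+17 = 45
Jorvik → Neston → Tarn → Wendle: 9+13+20 = 42
The minimum is 42 km via Jorvik → Neston → Tarn → Wendle.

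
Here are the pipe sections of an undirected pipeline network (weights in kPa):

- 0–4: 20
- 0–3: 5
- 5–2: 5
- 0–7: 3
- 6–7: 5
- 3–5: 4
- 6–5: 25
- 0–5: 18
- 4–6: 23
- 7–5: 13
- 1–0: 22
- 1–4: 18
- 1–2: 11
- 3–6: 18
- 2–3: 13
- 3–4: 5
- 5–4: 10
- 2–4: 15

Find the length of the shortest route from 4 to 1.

18 kPa

Shortest distances from 4:
4: 0
3: 5  (via 4)
5: 9  (via 3)
0: 10  (via 3)
7: 13  (via 0)
2: 14  (via 5)
1: 18  (via 4)
Shortest route: 4–1 = 18 kPa.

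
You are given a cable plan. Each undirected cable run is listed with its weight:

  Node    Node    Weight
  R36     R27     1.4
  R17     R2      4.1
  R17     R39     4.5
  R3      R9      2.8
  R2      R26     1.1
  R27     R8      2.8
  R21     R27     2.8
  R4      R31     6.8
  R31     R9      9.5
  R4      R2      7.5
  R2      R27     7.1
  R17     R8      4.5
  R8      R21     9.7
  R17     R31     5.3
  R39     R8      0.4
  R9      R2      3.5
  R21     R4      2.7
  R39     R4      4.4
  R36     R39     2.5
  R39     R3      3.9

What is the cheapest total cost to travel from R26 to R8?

Compare a few routes:
R26 → R2 → R17 → R39 → R8: 1.1+4.1+4.5+0.4 = 10.1
R26 → R2 → R27 → R8: 1.1+7.1+2.8 = 11
R26 → R2 → R17 → R8: 1.1+4.1+4.5 = 9.7
The minimum is 9.7 via R26 → R2 → R17 → R8.

9.7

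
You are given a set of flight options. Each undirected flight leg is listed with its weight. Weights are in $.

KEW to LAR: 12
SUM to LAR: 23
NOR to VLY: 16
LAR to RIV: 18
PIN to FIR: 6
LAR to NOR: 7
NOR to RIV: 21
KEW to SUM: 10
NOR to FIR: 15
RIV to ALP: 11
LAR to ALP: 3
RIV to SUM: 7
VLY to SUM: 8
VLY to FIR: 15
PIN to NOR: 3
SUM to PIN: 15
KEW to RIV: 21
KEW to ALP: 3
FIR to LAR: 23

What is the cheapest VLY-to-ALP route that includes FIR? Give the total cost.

Shortest VLY→FIR: VLY → FIR = 15
Shortest FIR→ALP: FIR → PIN → NOR → LAR → ALP = 19
Total via FIR: 15 + 19 = $34.

$34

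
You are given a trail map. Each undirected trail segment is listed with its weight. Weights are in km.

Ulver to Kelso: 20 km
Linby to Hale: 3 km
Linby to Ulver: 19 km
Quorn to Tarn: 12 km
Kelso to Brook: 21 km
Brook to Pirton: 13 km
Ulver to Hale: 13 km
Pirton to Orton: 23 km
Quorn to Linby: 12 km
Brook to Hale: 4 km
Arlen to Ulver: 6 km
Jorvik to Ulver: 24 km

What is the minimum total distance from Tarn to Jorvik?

Shortest distances from Tarn:
Tarn: 0
Quorn: 12  (via Tarn)
Linby: 24  (via Quorn)
Hale: 27  (via Linby)
Brook: 31  (via Hale)
Ulver: 40  (via Hale)
Pirton: 44  (via Brook)
Arlen: 46  (via Ulver)
Kelso: 52  (via Brook)
Jorvik: 64  (via Ulver)
Shortest route: Tarn–Quorn–Linby–Hale–Ulver–Jorvik = 64 km.

64 km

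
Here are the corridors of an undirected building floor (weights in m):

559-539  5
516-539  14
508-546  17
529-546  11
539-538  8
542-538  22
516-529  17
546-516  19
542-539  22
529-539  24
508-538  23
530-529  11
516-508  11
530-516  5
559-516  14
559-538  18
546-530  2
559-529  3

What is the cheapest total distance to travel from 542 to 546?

41 m

Settle nodes by increasing distance from 542:
542: 0
538: 22  (via 542)
539: 22  (via 542)
559: 27  (via 539)
529: 30  (via 559)
516: 36  (via 539)
530: 41  (via 529)
546: 41  (via 529)
Shortest route: 542 → 539 → 559 → 529 → 546 = 41 m.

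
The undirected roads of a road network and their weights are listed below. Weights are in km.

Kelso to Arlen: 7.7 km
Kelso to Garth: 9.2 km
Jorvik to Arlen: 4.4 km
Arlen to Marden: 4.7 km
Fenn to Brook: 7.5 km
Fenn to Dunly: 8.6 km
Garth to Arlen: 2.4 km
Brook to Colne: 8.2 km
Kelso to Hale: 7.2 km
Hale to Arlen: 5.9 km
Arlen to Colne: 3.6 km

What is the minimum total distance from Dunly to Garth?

Shortest distances from Dunly:
Dunly: 0
Fenn: 8.6  (via Dunly)
Brook: 16.1  (via Fenn)
Colne: 24.3  (via Brook)
Arlen: 27.9  (via Colne)
Garth: 30.3  (via Arlen)
Shortest route: Dunly–Fenn–Brook–Colne–Arlen–Garth = 30.3 km.

30.3 km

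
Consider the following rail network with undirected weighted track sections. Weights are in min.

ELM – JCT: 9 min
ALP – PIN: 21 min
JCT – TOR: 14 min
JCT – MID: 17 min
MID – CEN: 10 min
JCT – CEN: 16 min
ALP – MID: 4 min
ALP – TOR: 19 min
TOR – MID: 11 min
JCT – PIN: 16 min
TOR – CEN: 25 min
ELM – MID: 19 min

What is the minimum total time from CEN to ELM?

25 min

Running Dijkstra from CEN:
CEN: 0
MID: 10  (via CEN)
ALP: 14  (via MID)
JCT: 16  (via CEN)
TOR: 21  (via MID)
ELM: 25  (via JCT)
Shortest route: CEN → JCT → ELM = 25 min.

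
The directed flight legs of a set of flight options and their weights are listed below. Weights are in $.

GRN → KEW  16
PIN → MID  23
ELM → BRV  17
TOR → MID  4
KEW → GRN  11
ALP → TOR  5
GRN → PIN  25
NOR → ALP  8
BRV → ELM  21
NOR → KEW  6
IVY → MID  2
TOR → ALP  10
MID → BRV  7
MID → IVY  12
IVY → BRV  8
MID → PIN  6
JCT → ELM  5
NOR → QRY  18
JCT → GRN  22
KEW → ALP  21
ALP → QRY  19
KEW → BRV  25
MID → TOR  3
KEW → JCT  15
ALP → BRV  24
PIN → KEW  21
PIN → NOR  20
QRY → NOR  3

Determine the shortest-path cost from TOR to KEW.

$31

Settle nodes by increasing distance from TOR:
TOR: 0
MID: 4  (via TOR)
PIN: 10  (via MID)
ALP: 10  (via TOR)
BRV: 11  (via MID)
IVY: 16  (via MID)
QRY: 29  (via ALP)
NOR: 30  (via PIN)
KEW: 31  (via PIN)
Shortest route: TOR → MID → PIN → KEW = $31.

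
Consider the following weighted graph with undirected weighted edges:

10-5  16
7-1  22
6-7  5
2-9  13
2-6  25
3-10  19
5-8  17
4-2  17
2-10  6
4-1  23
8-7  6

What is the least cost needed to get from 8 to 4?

51

Shortest distances from 8:
8: 0
7: 6  (via 8)
6: 11  (via 7)
5: 17  (via 8)
1: 28  (via 7)
10: 33  (via 5)
2: 36  (via 6)
9: 49  (via 2)
4: 51  (via 1)
Shortest route: 8 → 7 → 1 → 4 = 51.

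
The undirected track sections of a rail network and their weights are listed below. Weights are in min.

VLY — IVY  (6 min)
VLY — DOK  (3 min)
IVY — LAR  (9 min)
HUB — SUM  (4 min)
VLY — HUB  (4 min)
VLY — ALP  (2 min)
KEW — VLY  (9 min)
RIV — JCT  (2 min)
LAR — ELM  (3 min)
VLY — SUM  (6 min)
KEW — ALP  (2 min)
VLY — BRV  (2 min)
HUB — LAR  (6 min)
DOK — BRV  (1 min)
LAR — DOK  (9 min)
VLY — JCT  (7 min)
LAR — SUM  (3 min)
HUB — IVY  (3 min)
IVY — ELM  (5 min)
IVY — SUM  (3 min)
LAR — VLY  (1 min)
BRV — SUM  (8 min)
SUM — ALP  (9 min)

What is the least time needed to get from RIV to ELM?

13 min

Enumerating some paths:
RIV–JCT–VLY–SUM–LAR–ELM: 2+7+6+3+3 = 21
RIV–JCT–VLY–IVY–ELM: 2+7+6+5 = 20
RIV–JCT–VLY–HUB–IVY–ELM: 2+7+4+3+5 = 21
RIV–JCT–VLY–LAR–ELM: 2+7+1+3 = 13
Cheapest is RIV–JCT–VLY–LAR–ELM at 13 min.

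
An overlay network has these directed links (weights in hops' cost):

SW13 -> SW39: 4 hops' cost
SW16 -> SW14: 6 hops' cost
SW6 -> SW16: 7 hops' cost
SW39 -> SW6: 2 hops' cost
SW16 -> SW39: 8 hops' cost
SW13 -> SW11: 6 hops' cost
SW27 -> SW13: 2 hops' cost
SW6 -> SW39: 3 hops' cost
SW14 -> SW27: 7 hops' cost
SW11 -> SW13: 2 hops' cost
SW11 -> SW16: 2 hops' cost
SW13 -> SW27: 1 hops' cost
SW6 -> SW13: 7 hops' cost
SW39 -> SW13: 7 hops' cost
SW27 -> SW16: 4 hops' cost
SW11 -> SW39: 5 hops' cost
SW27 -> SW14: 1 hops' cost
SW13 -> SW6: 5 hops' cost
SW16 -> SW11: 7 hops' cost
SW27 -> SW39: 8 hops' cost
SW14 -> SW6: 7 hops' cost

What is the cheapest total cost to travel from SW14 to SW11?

15 hops' cost

Shortest distances from SW14:
SW14: 0
SW27: 7  (via SW14)
SW6: 7  (via SW14)
SW13: 9  (via SW27)
SW39: 10  (via SW6)
SW16: 11  (via SW27)
SW11: 15  (via SW13)
Shortest route: SW14 → SW27 → SW13 → SW11 = 15 hops' cost.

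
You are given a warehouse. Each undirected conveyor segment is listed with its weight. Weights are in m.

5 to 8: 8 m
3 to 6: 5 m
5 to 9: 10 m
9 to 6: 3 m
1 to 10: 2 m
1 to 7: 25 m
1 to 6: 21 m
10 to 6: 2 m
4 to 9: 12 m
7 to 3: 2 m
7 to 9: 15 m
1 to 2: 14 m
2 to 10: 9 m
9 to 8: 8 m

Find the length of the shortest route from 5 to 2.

Shortest distances from 5:
5: 0
8: 8  (via 5)
9: 10  (via 5)
6: 13  (via 9)
10: 15  (via 6)
1: 17  (via 10)
3: 18  (via 6)
7: 20  (via 3)
4: 22  (via 9)
2: 24  (via 10)
Shortest route: 5 → 9 → 6 → 10 → 2 = 24 m.

24 m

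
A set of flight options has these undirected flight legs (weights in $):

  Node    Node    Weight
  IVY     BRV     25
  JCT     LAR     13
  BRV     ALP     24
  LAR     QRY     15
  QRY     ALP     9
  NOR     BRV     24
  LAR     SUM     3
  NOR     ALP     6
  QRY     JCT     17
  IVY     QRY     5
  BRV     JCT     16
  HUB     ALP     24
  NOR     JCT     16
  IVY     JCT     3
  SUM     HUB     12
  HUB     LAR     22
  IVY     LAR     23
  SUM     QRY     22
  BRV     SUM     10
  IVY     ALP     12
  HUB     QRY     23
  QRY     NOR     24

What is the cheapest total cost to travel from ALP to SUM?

Enumerating some paths:
ALP–QRY–SUM: 9+22 = 31
ALP–QRY–LAR–SUM: 9+15+3 = 27
ALP–QRY–IVY–JCT–LAR–SUM: 9+5+3+13+3 = 33
ALP–IVY–JCT–LAR–SUM: 12+3+13+3 = 31
The minimum is $27 via ALP–QRY–LAR–SUM.

$27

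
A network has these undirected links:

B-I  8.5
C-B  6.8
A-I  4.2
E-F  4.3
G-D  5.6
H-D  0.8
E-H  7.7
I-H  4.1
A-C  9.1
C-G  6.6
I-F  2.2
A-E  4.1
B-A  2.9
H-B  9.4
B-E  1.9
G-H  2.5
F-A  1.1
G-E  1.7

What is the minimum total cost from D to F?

Candidate routes:
D → H → I → F: 0.8+4.1+2.2 = 7.1
D → H → G → E → F: 0.8+2.5+1.7+4.3 = 9.3
Cheapest is D → H → I → F at 7.1.

7.1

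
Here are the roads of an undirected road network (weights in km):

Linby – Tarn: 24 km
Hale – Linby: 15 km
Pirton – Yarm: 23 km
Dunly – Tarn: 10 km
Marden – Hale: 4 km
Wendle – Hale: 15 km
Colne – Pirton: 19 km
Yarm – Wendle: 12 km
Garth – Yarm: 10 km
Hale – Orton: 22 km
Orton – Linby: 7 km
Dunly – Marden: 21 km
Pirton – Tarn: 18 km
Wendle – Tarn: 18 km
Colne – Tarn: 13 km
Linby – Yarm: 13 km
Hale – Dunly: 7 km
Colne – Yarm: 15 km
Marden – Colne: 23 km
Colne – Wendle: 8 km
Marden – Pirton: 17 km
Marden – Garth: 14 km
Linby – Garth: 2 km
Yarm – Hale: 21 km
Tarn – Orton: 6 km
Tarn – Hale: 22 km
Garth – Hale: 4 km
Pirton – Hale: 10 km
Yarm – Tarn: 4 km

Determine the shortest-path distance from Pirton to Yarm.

22 km

Compare a few routes:
Pirton - Tarn - Yarm: 18+4 = 22
Pirton - Yarm: 23 = 23
Cheapest is Pirton - Tarn - Yarm at 22 km.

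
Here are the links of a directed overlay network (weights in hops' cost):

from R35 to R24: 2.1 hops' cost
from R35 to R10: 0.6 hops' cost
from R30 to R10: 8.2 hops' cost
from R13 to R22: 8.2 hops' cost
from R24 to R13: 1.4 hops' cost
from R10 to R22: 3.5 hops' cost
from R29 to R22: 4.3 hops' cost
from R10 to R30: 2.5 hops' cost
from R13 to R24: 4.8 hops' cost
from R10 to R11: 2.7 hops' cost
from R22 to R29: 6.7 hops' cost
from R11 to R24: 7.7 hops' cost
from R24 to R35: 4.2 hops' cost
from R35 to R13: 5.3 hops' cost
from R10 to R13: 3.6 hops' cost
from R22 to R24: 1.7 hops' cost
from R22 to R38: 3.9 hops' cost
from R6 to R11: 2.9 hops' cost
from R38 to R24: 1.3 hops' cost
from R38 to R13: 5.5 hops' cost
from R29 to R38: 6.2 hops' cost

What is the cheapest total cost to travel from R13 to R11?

12.3 hops' cost

Settle nodes by increasing distance from R13:
R13: 0
R24: 4.8  (via R13)
R22: 8.2  (via R13)
R35: 9  (via R24)
R10: 9.6  (via R35)
R38: 12.1  (via R22)
R30: 12.1  (via R10)
R11: 12.3  (via R10)
Shortest route: R13–R24–R35–R10–R11 = 12.3 hops' cost.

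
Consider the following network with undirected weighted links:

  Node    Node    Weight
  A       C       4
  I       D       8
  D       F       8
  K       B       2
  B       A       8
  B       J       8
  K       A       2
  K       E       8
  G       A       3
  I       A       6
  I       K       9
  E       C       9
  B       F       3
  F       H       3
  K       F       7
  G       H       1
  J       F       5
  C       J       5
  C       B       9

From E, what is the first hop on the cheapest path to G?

K

Enumerating some paths:
E–K–A–G: 8+2+3 = 13
E–C–A–G: 9+4+3 = 16
Cheapest is E–K–A–G at 13.
So from E the first move is to K.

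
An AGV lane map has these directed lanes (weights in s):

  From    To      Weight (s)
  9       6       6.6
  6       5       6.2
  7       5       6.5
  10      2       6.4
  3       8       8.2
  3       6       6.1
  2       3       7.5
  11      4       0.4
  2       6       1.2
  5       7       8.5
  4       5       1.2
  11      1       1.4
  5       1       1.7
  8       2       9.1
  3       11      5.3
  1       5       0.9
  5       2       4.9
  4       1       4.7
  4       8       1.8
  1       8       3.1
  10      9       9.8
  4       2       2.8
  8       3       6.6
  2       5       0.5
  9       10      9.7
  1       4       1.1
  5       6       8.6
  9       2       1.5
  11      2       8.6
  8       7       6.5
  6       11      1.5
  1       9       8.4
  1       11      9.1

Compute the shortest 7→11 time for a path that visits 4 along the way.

14.8 s

Shortest 7→4: 7–5–1–4 = 9.3
Best 4 to 11: 4–2–6–11 costing 5.5
Total via 4: 9.3 + 5.5 = 14.8 s.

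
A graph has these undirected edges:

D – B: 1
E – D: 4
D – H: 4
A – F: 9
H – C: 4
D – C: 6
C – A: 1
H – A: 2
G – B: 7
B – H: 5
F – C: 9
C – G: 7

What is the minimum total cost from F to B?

16

Compare a few routes:
F–C–A–H–B: 9+1+2+5 = 17
F–C–A–H–D–B: 9+1+2+4+1 = 17
F–A–H–B: 9+2+5 = 16
Cheapest is F–A–H–B at 16.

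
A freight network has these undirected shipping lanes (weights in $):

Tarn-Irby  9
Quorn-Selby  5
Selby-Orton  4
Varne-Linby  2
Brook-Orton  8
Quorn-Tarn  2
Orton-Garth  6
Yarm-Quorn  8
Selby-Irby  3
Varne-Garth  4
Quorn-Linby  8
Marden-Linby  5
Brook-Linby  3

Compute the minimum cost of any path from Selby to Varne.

Candidate routes:
Selby–Quorn–Linby–Varne: 5+8+2 = 15
Selby–Orton–Brook–Linby–Varne: 4+8+3+2 = 17
Selby–Orton–Garth–Varne: 4+6+4 = 14
Cheapest is Selby–Orton–Garth–Varne at $14.

$14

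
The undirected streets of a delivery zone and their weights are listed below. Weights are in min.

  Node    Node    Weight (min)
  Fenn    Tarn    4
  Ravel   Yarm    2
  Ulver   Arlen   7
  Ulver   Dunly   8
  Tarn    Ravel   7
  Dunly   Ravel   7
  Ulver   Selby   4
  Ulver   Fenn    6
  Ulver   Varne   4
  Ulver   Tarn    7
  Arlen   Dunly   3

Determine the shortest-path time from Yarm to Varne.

20 min

Running Dijkstra from Yarm:
Yarm: 0
Ravel: 2  (via Yarm)
Tarn: 9  (via Ravel)
Dunly: 9  (via Ravel)
Arlen: 12  (via Dunly)
Fenn: 13  (via Tarn)
Ulver: 16  (via Tarn)
Selby: 20  (via Ulver)
Varne: 20  (via Ulver)
Shortest route: Yarm–Ravel–Tarn–Ulver–Varne = 20 min.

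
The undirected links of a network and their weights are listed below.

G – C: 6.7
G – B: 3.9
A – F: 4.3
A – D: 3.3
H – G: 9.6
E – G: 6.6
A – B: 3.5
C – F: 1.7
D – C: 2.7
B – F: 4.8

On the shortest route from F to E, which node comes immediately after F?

Candidate routes:
F - C - G - E: 1.7+6.7+6.6 = 15
F - C - D - A - B - G - E: 1.7+2.7+3.3+3.5+3.9+6.6 = 21.7
F - A - B - G - E: 4.3+3.5+3.9+6.6 = 18.3
F - B - G - E: 4.8+3.9+6.6 = 15.3
The minimum is 15 via F - C - G - E.
So from F the first move is to C.

C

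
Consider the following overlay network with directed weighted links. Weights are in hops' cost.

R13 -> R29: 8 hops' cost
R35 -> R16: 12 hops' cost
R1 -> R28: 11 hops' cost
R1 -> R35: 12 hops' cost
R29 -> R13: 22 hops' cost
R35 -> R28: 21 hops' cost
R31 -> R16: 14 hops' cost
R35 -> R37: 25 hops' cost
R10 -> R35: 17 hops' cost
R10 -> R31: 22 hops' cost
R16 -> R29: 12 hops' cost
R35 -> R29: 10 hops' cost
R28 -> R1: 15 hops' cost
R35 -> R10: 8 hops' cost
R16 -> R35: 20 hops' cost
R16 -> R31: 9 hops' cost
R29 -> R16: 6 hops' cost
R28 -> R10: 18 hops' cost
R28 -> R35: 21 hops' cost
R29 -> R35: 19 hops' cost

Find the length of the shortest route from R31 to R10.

42 hops' cost

Running Dijkstra from R31:
R31: 0
R16: 14  (via R31)
R29: 26  (via R16)
R35: 34  (via R16)
R10: 42  (via R35)
Shortest route: R31 → R16 → R35 → R10 = 42 hops' cost.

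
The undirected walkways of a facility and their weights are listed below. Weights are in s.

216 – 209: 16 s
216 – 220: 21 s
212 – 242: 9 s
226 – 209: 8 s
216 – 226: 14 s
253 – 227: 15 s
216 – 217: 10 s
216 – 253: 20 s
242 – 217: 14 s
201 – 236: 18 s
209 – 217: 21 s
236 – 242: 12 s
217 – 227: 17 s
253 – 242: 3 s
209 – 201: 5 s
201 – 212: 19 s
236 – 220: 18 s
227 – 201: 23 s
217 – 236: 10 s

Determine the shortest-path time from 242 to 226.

37 s

Candidate routes:
242 - 253 - 216 - 226: 3+20+14 = 37
242 - 217 - 216 - 226: 14+10+14 = 38
The minimum is 37 s via 242 - 253 - 216 - 226.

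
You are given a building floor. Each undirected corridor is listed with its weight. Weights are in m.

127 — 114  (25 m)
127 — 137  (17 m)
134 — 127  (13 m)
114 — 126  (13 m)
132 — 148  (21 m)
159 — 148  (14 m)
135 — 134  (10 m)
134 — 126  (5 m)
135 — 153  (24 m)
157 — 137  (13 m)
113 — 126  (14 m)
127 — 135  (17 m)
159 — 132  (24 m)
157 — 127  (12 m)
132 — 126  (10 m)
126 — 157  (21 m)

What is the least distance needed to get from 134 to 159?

Running Dijkstra from 134:
134: 0
126: 5  (via 134)
135: 10  (via 134)
127: 13  (via 134)
132: 15  (via 126)
114: 18  (via 126)
113: 19  (via 126)
157: 25  (via 127)
137: 30  (via 127)
153: 34  (via 135)
148: 36  (via 132)
159: 39  (via 132)
Shortest route: 134–126–132–159 = 39 m.

39 m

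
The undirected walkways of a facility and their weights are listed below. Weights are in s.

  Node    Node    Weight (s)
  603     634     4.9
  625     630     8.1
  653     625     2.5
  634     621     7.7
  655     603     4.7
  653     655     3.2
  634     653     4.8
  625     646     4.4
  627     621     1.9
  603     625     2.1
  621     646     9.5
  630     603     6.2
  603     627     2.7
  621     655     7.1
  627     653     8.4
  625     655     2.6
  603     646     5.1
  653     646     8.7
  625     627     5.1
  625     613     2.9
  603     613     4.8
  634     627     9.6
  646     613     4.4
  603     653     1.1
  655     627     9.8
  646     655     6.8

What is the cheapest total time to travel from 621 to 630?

Compare a few routes:
621–627–603–625–630: 1.9+2.7+2.1+8.1 = 14.8
621–627–603–630: 1.9+2.7+6.2 = 10.8
The minimum is 10.8 s via 621–627–603–630.

10.8 s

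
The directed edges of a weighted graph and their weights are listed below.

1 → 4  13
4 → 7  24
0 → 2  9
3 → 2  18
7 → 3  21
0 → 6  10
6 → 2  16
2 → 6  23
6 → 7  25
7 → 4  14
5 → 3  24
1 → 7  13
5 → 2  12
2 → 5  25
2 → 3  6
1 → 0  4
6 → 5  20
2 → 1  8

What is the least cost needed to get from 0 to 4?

Candidate routes:
0–6–2–1–4: 10+16+8+13 = 47
0–2–1–4: 9+8+13 = 30
0–6–7–4: 10+25+14 = 49
0–2–1–7–4: 9+8+13+14 = 44
The minimum is 30 via 0–2–1–4.

30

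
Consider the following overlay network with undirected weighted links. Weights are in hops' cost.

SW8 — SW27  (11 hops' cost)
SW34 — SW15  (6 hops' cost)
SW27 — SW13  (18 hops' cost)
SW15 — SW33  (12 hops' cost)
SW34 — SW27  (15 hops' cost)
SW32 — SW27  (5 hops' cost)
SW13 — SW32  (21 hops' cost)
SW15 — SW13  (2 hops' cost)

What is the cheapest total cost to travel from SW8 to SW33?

43 hops' cost

Enumerating some paths:
SW8–SW27–SW34–SW15–SW33: 11+15+6+12 = 44
SW8–SW27–SW32–SW13–SW15–SW33: 11+5+21+2+12 = 51
SW8–SW27–SW13–SW15–SW33: 11+18+2+12 = 43
Cheapest is SW8–SW27–SW13–SW15–SW33 at 43 hops' cost.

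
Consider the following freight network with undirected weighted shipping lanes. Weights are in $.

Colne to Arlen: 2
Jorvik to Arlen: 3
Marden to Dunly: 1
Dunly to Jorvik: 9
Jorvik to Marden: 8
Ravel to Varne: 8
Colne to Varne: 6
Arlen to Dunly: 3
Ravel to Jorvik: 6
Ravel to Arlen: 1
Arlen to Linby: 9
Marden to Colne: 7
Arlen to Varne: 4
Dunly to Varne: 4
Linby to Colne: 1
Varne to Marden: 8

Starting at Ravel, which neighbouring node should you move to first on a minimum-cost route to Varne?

Enumerating some paths:
Ravel - Varne: 8 = 8
Ravel - Arlen - Dunly - Varne: 1+3+4 = 8
Ravel - Arlen - Varne: 1+4 = 5
Ravel - Arlen - Colne - Varne: 1+2+6 = 9
Cheapest is Ravel - Arlen - Varne at $5.
So from Ravel the first move is to Arlen.

Arlen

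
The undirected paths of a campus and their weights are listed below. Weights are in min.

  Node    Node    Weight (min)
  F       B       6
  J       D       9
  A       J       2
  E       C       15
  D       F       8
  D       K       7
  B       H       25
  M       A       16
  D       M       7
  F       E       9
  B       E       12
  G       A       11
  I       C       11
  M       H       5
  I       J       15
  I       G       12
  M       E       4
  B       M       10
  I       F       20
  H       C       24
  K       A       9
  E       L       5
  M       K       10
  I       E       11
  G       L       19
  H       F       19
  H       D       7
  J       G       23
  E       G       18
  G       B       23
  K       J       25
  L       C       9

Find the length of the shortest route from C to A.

Compare a few routes:
C - L - E - M - A: 9+5+4+16 = 34
C - I - J - A: 11+15+2 = 28
C - I - G - A: 11+12+11 = 34
C - E - M - A: 15+4+16 = 35
The minimum is 28 min via C - I - J - A.

28 min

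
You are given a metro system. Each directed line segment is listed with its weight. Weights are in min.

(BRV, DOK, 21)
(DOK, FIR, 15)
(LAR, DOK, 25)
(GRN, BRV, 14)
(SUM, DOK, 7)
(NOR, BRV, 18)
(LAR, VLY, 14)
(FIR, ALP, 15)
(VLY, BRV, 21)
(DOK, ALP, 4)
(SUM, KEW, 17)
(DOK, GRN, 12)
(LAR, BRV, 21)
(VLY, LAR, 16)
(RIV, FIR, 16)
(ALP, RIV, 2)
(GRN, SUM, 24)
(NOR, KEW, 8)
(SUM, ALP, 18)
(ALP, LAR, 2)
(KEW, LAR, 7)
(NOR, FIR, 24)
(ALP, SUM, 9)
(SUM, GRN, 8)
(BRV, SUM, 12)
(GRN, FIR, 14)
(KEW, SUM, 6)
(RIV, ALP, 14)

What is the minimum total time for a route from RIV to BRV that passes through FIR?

54 min

Shortest RIV→FIR: RIV → FIR = 16
Shortest FIR→BRV: FIR → ALP → LAR → BRV = 38
Total via FIR: 16 + 38 = 54 min.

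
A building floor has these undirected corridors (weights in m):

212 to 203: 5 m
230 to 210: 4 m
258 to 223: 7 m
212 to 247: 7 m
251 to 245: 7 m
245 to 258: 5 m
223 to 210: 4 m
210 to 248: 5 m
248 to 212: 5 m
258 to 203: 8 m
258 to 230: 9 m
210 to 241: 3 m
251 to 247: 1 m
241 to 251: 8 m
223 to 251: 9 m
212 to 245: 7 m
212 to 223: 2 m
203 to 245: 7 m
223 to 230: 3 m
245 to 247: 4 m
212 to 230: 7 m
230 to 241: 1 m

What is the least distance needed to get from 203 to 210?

Candidate routes:
203 - 212 - 223 - 210: 5+2+4 = 11
203 - 212 - 248 - 210: 5+5+5 = 15
203 - 212 - 223 - 230 - 210: 5+2+3+4 = 14
203 - 212 - 223 - 230 - 241 - 210: 5+2+3+1+3 = 14
Cheapest is 203 - 212 - 223 - 210 at 11 m.

11 m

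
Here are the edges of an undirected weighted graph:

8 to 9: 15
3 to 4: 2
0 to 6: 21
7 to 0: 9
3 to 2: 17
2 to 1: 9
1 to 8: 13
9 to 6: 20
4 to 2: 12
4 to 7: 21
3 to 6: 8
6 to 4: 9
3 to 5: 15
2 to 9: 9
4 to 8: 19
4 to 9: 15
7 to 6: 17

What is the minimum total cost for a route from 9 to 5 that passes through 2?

Shortest 9→2: 9–2 = 9
Shortest 2→5: 2–4–3–5 = 29
Total via 2: 9 + 29 = 38.

38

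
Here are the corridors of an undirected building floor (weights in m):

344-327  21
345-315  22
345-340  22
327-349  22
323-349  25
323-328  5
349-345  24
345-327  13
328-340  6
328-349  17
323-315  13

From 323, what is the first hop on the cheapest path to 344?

Candidate routes:
323 → 328 → 340 → 345 → 327 → 344: 5+6+22+13+21 = 67
323 → 328 → 349 → 327 → 344: 5+17+22+21 = 65
323 → 349 → 327 → 344: 25+22+21 = 68
The minimum is 65 m via 323 → 328 → 349 → 327 → 344.
So from 323 the first move is to 328.

328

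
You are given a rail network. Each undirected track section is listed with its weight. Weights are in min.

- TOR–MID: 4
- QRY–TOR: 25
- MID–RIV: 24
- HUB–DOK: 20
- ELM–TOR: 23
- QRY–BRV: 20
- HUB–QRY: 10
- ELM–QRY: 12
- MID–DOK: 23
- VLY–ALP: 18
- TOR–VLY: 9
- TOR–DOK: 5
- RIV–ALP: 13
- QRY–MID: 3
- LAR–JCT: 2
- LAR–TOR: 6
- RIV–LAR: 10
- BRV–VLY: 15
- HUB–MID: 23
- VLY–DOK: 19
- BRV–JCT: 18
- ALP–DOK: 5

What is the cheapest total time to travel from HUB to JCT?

25 min

Compare a few routes:
HUB–QRY–MID–TOR–LAR–JCT: 10+3+4+6+2 = 25
HUB–MID–TOR–LAR–JCT: 23+4+6+2 = 35
HUB–DOK–TOR–LAR–JCT: 20+5+6+2 = 33
The minimum is 25 min via HUB–QRY–MID–TOR–LAR–JCT.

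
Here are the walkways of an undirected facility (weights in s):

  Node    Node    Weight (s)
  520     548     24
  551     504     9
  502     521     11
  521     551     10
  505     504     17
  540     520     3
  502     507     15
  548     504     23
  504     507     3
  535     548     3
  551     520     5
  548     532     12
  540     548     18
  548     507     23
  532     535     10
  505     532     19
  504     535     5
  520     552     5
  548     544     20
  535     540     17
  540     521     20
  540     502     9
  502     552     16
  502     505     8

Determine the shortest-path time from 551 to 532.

Candidate routes:
551 - 504 - 535 - 532: 9+5+10 = 24
551 - 504 - 535 - 548 - 532: 9+5+3+12 = 29
The minimum is 24 s via 551 - 504 - 535 - 532.

24 s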